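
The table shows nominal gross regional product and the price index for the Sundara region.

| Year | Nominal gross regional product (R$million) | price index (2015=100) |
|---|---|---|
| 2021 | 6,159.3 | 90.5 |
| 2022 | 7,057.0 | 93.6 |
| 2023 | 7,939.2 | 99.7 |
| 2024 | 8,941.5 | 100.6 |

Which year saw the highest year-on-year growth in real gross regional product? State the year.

2022: real = 7057.0/0.936 = 7539.53; growth vs 2021 (6805.86) = 10.78%.
2023: real = 7939.2/0.997 = 7963.09; growth vs 2022 (7539.53) = 5.62%.
2024: real = 8941.5/1.006 = 8888.17; growth vs 2023 (7963.09) = 11.62%.

2024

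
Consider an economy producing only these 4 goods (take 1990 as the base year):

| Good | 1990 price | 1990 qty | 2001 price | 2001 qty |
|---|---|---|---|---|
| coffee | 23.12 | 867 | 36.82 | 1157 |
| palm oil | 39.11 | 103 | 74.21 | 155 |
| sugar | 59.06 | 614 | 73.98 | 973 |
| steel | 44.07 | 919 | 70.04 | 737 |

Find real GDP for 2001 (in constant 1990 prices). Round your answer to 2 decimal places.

122756.86

Real GDP 2001 = Σ (p_1990 × q_2001) = 23.12·1157 + 39.11·155 + 59.06·973 + 44.07·737 = 122756.86.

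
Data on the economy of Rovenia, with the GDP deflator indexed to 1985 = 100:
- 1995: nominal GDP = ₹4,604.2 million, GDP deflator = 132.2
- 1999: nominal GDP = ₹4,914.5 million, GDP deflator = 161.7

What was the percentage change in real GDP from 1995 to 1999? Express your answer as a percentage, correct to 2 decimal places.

Deflate each year: 1995 → 4604.2/1.322 = 3482.75; 1999 → 4914.5/1.617 = 3039.27.
So real GDP changed by 3039.27/3482.75 − 1 = -0.1273, i.e. -12.73%.

-12.73%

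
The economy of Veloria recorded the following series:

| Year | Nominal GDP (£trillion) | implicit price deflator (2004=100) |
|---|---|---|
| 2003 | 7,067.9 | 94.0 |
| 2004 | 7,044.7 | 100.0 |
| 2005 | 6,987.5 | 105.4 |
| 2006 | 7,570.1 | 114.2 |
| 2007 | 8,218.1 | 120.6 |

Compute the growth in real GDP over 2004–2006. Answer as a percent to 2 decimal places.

-5.90%

Real GDP 2004 = 7044.7/1.000 = 7044.70.
Real GDP 2006 = 7570.1/1.142 = 6628.81.
Change = 6628.81/7044.70 − 1 = -0.0590.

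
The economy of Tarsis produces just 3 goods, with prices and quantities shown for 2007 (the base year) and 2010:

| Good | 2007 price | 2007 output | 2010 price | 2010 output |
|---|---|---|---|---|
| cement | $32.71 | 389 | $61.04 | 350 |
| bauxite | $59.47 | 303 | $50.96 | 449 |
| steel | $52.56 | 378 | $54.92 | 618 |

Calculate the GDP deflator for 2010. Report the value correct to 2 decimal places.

Nominal GDP 2010 = 61.04·350 + 50.96·449 + 54.92·618 = 78185.60.
Real GDP 2010 (at 2007 prices) = 32.71·350 + 59.47·449 + 52.56·618 = 70632.61.
Deflator = Nominal/Real × 100 = 78185.60/70632.61 × 100 = 110.693.

110.69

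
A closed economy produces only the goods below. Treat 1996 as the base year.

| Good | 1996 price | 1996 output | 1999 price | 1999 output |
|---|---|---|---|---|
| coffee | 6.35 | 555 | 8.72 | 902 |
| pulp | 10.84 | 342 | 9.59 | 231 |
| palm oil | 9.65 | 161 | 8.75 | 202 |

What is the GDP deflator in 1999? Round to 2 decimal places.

Nominal GDP 1999 = 8.72·902 + 9.59·231 + 8.75·202 = 11848.23.
Real GDP 1999 (at 1996 prices) = 6.35·902 + 10.84·231 + 9.65·202 = 10181.04.
Deflator = Nominal/Real × 100 = 11848.23/10181.04 × 100 = 116.375.

116.38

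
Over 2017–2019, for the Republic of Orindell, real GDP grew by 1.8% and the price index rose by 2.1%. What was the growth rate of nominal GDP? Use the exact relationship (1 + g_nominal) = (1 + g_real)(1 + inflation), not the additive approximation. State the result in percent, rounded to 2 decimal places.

(1 + g_nom) = (1 + g_real)(1 + π) = 1.0180 × 1.0210 = 1.03938.

3.94%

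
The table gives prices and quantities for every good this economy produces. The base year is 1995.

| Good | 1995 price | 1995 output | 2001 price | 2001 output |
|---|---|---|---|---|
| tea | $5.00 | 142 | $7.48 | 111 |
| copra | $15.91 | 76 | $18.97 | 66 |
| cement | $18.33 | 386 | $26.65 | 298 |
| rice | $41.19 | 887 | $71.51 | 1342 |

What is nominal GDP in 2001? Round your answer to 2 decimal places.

$105990.42

Nominal GDP 2001 = Σ (p_2001 × q_2001) = 7.48·111 + 18.97·66 + 26.65·298 + 71.51·1342 = 105990.42.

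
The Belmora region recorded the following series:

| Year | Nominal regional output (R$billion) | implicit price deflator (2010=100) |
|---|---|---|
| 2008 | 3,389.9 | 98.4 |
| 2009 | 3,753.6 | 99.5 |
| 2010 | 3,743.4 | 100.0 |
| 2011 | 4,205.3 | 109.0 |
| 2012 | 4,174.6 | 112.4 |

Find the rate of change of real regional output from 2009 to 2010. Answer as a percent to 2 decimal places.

-0.77%

Real regional output 2009 = 3753.6/0.995 = 3772.46.
Real regional output 2010 = 3743.4/1.000 = 3743.40.
Change = 3743.40/3772.46 − 1 = -0.0077.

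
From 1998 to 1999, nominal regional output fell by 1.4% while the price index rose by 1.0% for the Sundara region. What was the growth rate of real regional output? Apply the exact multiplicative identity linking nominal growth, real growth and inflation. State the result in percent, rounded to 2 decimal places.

-2.38%

(1 + g_nom) = (1 + g_real)(1 + π), so g_real = 0.9860 / 1.0100 − 1 = -0.02376.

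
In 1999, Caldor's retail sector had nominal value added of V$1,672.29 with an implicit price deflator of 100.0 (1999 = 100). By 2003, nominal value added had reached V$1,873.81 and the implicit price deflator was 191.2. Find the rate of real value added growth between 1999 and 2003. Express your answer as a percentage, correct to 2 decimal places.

-41.40%

Real value added 1999 = 1672.29 / 1.000 = 1672.29.
Real value added 2003 = 1873.81 / 1.912 = 980.03.
Real growth = 980.03 / 1672.29 − 1 = -0.4140.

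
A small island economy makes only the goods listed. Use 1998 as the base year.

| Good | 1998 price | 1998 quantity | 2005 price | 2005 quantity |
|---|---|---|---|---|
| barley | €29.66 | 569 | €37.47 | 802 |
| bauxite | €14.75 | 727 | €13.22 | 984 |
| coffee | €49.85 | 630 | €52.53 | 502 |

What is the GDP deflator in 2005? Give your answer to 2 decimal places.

109.64

Nominal GDP 2005 = 37.47·802 + 13.22·984 + 52.53·502 = 69429.48.
Real GDP 2005 (at 1998 prices) = 29.66·802 + 14.75·984 + 49.85·502 = 63326.02.
Deflator = Nominal/Real × 100 = 69429.48/63326.02 × 100 = 109.638.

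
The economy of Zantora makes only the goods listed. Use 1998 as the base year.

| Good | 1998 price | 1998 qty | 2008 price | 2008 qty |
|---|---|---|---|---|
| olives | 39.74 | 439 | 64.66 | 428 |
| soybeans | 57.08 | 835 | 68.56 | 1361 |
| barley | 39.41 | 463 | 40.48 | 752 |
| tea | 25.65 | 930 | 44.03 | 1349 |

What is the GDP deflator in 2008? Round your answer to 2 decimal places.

132.65

Nominal GDP 2008 = 64.66·428 + 68.56·1361 + 40.48·752 + 44.03·1349 = 210822.07.
Real GDP 2008 (at 1998 prices) = 39.74·428 + 57.08·1361 + 39.41·752 + 25.65·1349 = 158932.77.
Deflator = Nominal/Real × 100 = 210822.07/158932.77 × 100 = 132.649.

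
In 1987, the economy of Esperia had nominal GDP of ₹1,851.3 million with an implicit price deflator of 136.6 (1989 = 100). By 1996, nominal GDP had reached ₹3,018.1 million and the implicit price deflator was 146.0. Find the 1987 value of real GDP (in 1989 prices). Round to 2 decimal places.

₹1,355.27 million

Real GDP = Nominal / (implicit price deflator/100) = 1851.3 / 1.366 = 1355.27.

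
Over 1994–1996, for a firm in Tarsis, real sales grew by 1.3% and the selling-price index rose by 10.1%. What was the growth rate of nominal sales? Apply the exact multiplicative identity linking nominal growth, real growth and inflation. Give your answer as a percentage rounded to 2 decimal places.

(1 + g_nom) = (1 + g_real)(1 + π) = 1.0130 × 1.1010 = 1.11531.

11.53%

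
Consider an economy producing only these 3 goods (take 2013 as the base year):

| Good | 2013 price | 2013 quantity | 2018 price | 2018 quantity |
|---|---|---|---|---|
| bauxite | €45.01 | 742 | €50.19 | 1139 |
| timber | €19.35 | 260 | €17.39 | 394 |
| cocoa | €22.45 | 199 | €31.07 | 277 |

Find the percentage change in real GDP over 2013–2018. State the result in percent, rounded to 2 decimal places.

Real GDP 2013 = Nominal GDP 2013 = 45.01·742 + 19.35·260 + 22.45·199 = 42895.97.
Real GDP 2018 (at 2013 prices) = 45.01·1139 + 19.35·394 + 22.45·277 = 65108.94.
Real growth = 65108.94/42895.97 − 1 = 0.5178.

51.78%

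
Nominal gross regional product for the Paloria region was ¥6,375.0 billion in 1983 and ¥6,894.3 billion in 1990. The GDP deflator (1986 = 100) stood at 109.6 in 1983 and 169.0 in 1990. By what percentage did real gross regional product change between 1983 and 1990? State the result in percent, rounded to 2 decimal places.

-29.87%

Real gross regional product 1983 = 6375.0 / 1.096 = 5816.61.
Real gross regional product 1990 = 6894.3 / 1.690 = 4079.47.
Real growth = 4079.47 / 5816.61 − 1 = -0.2987.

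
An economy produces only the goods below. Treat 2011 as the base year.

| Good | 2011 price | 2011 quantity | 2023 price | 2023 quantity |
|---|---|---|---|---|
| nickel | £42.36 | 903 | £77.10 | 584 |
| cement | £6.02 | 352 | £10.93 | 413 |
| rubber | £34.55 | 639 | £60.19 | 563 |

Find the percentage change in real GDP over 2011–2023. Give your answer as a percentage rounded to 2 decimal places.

Real GDP 2011 = Nominal GDP 2011 = 42.36·903 + 6.02·352 + 34.55·639 = 62447.57.
Real GDP 2023 (at 2011 prices) = 42.36·584 + 6.02·413 + 34.55·563 = 46676.15.
Real growth = 46676.15/62447.57 − 1 = -0.2526.

-25.26%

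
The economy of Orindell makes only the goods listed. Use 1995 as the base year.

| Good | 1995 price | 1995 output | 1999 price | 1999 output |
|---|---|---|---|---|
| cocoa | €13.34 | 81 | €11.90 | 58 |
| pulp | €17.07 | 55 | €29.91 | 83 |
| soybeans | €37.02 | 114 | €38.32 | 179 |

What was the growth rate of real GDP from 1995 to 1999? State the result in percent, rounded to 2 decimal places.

Real GDP 1995 = Nominal GDP 1995 = 13.34·81 + 17.07·55 + 37.02·114 = 6239.67.
Real GDP 1999 (at 1995 prices) = 13.34·58 + 17.07·83 + 37.02·179 = 8817.11.
Real growth = 8817.11/6239.67 − 1 = 0.4131.

41.31%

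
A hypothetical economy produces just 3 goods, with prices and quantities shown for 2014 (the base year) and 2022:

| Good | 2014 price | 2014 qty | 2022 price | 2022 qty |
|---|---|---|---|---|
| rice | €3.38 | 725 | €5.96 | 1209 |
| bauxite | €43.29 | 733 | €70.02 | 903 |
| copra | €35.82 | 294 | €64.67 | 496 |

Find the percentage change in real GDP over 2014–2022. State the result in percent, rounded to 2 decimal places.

Real GDP 2014 = Nominal GDP 2014 = 3.38·725 + 43.29·733 + 35.82·294 = 44713.15.
Real GDP 2022 (at 2014 prices) = 3.38·1209 + 43.29·903 + 35.82·496 = 60944.01.
Real growth = 60944.01/44713.15 − 1 = 0.3630.

36.30%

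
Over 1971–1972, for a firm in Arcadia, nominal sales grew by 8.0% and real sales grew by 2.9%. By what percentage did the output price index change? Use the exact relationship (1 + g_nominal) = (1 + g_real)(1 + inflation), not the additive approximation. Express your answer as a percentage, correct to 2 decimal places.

(1 + g_nom) = (1 + g_real)(1 + π), so π = 1.0800 / 1.0290 − 1 = 0.04956.

4.96%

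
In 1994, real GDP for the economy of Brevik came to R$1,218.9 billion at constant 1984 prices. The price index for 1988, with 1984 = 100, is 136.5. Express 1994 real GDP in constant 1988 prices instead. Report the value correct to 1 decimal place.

R$1,663.8 billion

Real GDP in 1988 prices = Real GDP in 1984 prices × (P_1988/P_1984) = 1218.9 × 1.365 = 1663.80.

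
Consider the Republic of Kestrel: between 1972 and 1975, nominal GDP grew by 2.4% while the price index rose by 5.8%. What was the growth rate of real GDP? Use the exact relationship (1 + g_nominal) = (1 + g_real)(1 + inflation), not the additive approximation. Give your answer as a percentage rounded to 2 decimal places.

-3.21%

(1 + g_nom) = (1 + g_real)(1 + π), so g_real = 1.0240 / 1.0580 − 1 = -0.03214.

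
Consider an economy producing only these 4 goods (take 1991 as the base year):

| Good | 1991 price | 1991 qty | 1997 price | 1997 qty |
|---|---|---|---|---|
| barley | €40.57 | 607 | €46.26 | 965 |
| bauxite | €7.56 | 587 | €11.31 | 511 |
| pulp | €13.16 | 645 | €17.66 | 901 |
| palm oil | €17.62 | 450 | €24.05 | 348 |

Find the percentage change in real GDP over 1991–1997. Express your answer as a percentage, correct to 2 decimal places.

34.13%

Real GDP 1991 = Nominal GDP 1991 = 40.57·607 + 7.56·587 + 13.16·645 + 17.62·450 = 45480.91.
Real GDP 1997 (at 1991 prices) = 40.57·965 + 7.56·511 + 13.16·901 + 17.62·348 = 61002.13.
Real growth = 61002.13/45480.91 − 1 = 0.3413.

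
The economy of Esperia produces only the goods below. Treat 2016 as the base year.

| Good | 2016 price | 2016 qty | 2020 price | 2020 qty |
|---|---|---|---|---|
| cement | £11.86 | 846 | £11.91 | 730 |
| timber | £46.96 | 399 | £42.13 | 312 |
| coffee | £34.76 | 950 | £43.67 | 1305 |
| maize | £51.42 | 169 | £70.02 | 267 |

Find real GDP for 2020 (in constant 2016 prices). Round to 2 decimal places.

£82400.26

Real GDP 2020 = Σ (p_2016 × q_2020) = 11.86·730 + 46.96·312 + 34.76·1305 + 51.42·267 = 82400.26.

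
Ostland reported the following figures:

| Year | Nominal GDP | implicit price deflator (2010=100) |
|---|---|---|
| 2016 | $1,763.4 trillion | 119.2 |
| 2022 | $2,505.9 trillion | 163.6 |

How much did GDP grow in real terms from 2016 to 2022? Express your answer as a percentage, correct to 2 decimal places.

Real GDP 2016 = 1763.4 / 1.192 = 1479.36.
Real GDP 2022 = 2505.9 / 1.636 = 1531.72.
Real growth = 1531.72 / 1479.36 − 1 = 0.0354.

3.54%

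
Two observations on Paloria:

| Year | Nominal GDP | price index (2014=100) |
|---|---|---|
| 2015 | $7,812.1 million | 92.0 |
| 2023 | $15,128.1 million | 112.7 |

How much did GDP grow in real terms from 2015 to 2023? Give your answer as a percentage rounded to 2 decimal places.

Real GDP 2015 = 7812.1 / 0.920 = 8491.41.
Real GDP 2023 = 15128.1 / 1.127 = 13423.34.
Real growth = 13423.34 / 8491.41 − 1 = 0.5808.

58.08%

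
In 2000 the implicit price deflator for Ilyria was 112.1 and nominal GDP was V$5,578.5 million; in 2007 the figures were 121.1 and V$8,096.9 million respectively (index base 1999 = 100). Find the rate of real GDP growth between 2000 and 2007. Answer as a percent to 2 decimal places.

Real GDP 2000 = 5578.5 / 1.121 = 4976.36.
Real GDP 2007 = 8096.9 / 1.211 = 6686.13.
Real growth = 6686.13 / 4976.36 − 1 = 0.3436.

34.36%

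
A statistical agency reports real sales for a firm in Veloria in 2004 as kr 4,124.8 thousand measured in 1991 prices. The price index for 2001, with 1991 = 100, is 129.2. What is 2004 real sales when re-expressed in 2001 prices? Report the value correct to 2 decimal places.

Real sales in 2001 prices = Real sales in 1991 prices × (P_2001/P_1991) = 4124.8 × 1.292 = 5329.24.

kr 5,329.24 thousand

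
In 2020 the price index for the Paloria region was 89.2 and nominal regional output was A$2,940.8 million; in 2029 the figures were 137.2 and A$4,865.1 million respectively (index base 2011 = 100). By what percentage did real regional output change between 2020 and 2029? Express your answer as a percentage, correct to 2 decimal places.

7.56%

Real regional output 2020 = 2940.8 / 0.892 = 3296.86.
Real regional output 2029 = 4865.1 / 1.372 = 3545.99.
Real growth = 3545.99 / 3296.86 − 1 = 0.0756.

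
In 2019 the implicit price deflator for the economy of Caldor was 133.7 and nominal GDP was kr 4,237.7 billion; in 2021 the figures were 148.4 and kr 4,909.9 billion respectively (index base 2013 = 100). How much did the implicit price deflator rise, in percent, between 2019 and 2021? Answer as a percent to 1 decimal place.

Price-level change = 148.4 / 133.7 − 1 = 0.1099.

11.0%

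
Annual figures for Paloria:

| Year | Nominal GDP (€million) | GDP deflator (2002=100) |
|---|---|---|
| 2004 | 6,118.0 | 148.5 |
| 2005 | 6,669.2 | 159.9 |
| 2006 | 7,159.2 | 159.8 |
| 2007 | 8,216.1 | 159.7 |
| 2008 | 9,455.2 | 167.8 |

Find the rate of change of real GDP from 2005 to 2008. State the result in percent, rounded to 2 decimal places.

35.10%

Real GDP 2005 = 6669.2/1.599 = 4170.86.
Real GDP 2008 = 9455.2/1.678 = 5634.80.
Change = 5634.80/4170.86 − 1 = 0.3510.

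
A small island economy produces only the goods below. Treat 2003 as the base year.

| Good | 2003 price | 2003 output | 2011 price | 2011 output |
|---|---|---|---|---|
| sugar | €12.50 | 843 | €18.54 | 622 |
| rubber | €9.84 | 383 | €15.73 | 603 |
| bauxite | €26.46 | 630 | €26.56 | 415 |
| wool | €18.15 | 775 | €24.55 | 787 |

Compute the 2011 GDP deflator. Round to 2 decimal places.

Nominal GDP 2011 = 18.54·622 + 15.73·603 + 26.56·415 + 24.55·787 = 51360.32.
Real GDP 2011 (at 2003 prices) = 12.50·622 + 9.84·603 + 26.46·415 + 18.15·787 = 38973.47.
Deflator = Nominal/Real × 100 = 51360.32/38973.47 × 100 = 131.783.

131.78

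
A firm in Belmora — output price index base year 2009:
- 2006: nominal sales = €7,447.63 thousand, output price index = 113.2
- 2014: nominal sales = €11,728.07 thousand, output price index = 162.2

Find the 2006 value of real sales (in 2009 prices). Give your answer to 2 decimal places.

Real sales = Nominal / (output price index/100) = 7447.63 / 1.132 = 6579.18.

€6,579.18 thousand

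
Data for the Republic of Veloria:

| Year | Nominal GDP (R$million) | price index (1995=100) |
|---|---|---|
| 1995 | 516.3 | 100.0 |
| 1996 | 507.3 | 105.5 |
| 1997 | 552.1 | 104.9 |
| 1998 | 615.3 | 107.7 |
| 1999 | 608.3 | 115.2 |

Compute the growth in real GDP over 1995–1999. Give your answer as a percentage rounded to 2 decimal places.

2.27%

Real GDP 1995 = 516.3/1.000 = 516.30.
Real GDP 1999 = 608.3/1.152 = 528.04.
Change = 528.04/516.30 − 1 = 0.0227.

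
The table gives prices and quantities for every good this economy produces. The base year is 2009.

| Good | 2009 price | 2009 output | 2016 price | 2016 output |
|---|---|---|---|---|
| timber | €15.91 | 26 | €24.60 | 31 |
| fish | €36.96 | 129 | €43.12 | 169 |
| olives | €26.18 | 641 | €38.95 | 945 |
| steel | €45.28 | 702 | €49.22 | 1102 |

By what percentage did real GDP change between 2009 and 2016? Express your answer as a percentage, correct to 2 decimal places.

51.40%

Real GDP 2009 = Nominal GDP 2009 = 15.91·26 + 36.96·129 + 26.18·641 + 45.28·702 = 53749.44.
Real GDP 2016 (at 2009 prices) = 15.91·31 + 36.96·169 + 26.18·945 + 45.28·1102 = 81378.11.
Real growth = 81378.11/53749.44 − 1 = 0.5140.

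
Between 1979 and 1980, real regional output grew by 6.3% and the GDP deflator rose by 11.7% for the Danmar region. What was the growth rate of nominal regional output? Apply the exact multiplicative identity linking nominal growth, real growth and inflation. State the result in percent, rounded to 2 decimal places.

18.74%

(1 + g_nom) = (1 + g_real)(1 + π) = 1.0630 × 1.1170 = 1.18737.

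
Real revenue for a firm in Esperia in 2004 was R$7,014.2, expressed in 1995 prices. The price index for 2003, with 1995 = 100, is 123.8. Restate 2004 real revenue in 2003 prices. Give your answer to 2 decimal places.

R$8,683.58

Real revenue in 2003 prices = Real revenue in 1995 prices × (P_2003/P_1995) = 7014.2 × 1.238 = 8683.58.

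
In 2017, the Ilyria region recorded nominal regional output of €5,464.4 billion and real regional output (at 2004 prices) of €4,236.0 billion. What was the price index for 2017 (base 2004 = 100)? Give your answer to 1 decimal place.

129.0

price index = (Nominal / Real) × 100 = 5464.4 / 4236.0 × 100 = 129.00.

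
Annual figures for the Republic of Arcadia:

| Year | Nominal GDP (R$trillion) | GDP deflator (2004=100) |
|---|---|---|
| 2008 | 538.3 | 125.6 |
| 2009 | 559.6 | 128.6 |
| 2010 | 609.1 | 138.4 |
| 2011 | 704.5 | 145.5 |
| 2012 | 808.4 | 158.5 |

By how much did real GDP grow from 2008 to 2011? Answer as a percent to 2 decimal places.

12.98%

Real GDP 2008 = 538.3/1.256 = 428.58.
Real GDP 2011 = 704.5/1.455 = 484.19.
Change = 484.19/428.58 − 1 = 0.1298.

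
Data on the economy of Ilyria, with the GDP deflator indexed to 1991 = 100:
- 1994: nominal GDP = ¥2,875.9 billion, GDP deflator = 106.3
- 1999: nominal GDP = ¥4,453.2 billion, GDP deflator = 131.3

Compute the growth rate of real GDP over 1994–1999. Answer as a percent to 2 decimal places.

Deflate each year: 1994 → 2875.9/1.063 = 2705.46; 1999 → 4453.2/1.313 = 3391.62.
So real GDP changed by 3391.62/2705.46 − 1 = 0.2536, i.e. 25.36%.

25.36%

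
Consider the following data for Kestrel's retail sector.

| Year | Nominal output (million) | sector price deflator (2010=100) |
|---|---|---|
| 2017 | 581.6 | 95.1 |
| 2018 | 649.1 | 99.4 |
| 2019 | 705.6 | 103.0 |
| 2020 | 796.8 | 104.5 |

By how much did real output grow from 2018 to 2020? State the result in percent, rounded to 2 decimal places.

16.76%

Real output 2018 = 649.1/0.994 = 653.02.
Real output 2020 = 796.8/1.045 = 762.49.
Change = 762.49/653.02 − 1 = 0.1676.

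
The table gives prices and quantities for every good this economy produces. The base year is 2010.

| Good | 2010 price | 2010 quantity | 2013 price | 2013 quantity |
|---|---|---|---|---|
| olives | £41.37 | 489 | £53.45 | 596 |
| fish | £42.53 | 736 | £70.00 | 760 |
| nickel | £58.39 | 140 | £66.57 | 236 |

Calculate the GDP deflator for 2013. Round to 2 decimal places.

142.41

Nominal GDP 2013 = 53.45·596 + 70.00·760 + 66.57·236 = 100766.72.
Real GDP 2013 (at 2010 prices) = 41.37·596 + 42.53·760 + 58.39·236 = 70759.36.
Deflator = Nominal/Real × 100 = 100766.72/70759.36 × 100 = 142.408.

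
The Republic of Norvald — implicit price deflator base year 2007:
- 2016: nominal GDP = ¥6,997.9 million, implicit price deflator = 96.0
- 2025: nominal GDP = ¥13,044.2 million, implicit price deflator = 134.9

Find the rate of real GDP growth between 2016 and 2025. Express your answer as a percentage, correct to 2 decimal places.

32.65%

Real GDP 2016 = 6997.9 / 0.960 = 7289.48.
Real GDP 2025 = 13044.2 / 1.349 = 9669.53.
Real growth = 9669.53 / 7289.48 − 1 = 0.3265.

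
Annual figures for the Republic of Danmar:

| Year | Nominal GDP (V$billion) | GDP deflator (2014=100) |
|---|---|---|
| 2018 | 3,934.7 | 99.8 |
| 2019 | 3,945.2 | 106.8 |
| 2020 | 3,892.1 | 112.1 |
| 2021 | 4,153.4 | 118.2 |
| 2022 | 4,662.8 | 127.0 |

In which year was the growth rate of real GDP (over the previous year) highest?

2022

2019: real = 3945.2/1.068 = 3694.01; growth vs 2018 (3942.59) = -6.30%.
2020: real = 3892.1/1.121 = 3471.99; growth vs 2019 (3694.01) = -6.01%.
2021: real = 4153.4/1.182 = 3513.87; growth vs 2020 (3471.99) = 1.21%.
2022: real = 4662.8/1.270 = 3671.50; growth vs 2021 (3513.87) = 4.49%.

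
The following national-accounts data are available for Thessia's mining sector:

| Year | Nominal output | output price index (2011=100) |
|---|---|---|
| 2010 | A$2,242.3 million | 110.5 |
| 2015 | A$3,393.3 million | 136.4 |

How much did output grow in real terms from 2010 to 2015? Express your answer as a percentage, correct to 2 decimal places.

Real output 2010 = 2242.3 / 1.105 = 2029.23.
Real output 2015 = 3393.3 / 1.364 = 2487.76.
Real growth = 2487.76 / 2029.23 − 1 = 0.2260.

22.60%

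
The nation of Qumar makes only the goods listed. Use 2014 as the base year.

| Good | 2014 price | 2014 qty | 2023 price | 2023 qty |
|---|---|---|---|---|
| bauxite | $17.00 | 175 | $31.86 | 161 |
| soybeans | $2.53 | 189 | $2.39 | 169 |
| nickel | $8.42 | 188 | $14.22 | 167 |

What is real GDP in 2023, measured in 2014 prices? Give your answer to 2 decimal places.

Real GDP 2023 = Σ (p_2014 × q_2023) = 17.00·161 + 2.53·169 + 8.42·167 = 4570.71.

$4570.71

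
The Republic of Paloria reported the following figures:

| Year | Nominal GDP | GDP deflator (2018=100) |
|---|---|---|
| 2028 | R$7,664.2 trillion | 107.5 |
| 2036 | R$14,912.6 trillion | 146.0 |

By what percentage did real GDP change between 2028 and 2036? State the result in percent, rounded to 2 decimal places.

43.27%

Deflate each year: 2028 → 7664.2/1.075 = 7129.49; 2036 → 14912.6/1.460 = 10214.11.
So real GDP changed by 10214.11/7129.49 − 1 = 0.4327, i.e. 43.27%.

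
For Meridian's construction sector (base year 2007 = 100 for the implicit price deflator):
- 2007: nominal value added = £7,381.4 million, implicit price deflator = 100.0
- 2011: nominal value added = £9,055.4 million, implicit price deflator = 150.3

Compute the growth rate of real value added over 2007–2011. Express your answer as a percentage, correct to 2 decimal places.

Deflate each year: 2007 → 7381.4/1.000 = 7381.40; 2011 → 9055.4/1.503 = 6024.88.
So real value added changed by 6024.88/7381.40 − 1 = -0.1838, i.e. -18.38%.

-18.38%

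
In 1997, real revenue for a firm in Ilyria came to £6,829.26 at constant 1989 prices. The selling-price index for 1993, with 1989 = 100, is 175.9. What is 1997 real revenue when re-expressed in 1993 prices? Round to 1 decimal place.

Real revenue in 1993 prices = Real revenue in 1989 prices × (P_1993/P_1989) = 6829.26 × 1.759 = 12012.67.

£12,012.7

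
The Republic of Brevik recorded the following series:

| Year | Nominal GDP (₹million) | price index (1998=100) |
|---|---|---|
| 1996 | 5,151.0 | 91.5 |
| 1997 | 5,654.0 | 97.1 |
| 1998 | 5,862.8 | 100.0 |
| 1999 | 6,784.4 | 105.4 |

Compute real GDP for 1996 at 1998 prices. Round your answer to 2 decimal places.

Real GDP 1996 = 5151.0 / 0.915 = 5629.51.

₹5,629.51 million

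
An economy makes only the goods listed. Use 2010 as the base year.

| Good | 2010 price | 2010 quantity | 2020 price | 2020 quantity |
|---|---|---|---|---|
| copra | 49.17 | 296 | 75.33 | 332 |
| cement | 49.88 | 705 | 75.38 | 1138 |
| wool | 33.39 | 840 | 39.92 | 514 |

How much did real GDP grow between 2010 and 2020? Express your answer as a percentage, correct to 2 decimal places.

16.05%

Real GDP 2010 = Nominal GDP 2010 = 49.17·296 + 49.88·705 + 33.39·840 = 77767.32.
Real GDP 2020 (at 2010 prices) = 49.17·332 + 49.88·1138 + 33.39·514 = 90250.34.
Real growth = 90250.34/77767.32 − 1 = 0.1605.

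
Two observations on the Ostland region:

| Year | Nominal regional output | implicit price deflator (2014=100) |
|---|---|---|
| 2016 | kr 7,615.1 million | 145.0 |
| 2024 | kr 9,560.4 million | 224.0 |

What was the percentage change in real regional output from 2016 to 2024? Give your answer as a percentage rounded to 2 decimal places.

Real regional output 2016 = 7615.1 / 1.450 = 5251.79.
Real regional output 2024 = 9560.4 / 2.240 = 4268.04.
Real growth = 4268.04 / 5251.79 − 1 = -0.1873.

-18.73%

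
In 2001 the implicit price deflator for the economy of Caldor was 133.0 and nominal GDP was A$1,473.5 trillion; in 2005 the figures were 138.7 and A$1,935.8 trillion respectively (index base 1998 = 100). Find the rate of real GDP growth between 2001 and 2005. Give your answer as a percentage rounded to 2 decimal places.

25.98%

Deflate each year: 2001 → 1473.5/1.330 = 1107.89; 2005 → 1935.8/1.387 = 1395.67.
So real GDP changed by 1395.67/1107.89 − 1 = 0.2598, i.e. 25.98%.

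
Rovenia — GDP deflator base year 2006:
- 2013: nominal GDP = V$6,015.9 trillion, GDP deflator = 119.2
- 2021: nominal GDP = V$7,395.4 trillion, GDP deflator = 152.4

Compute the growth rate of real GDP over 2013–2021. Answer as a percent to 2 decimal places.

Real GDP 2013 = 6015.9 / 1.192 = 5046.90.
Real GDP 2021 = 7395.4 / 1.524 = 4852.62.
Real growth = 4852.62 / 5046.90 − 1 = -0.0385.

-3.85%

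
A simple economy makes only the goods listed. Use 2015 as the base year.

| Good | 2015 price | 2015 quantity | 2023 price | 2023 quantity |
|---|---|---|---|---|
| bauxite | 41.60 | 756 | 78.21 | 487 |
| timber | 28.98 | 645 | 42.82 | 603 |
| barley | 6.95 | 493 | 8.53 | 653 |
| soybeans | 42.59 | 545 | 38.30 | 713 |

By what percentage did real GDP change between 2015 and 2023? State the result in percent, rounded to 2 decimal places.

Real GDP 2015 = Nominal GDP 2015 = 41.60·756 + 28.98·645 + 6.95·493 + 42.59·545 = 76779.60.
Real GDP 2023 (at 2015 prices) = 41.60·487 + 28.98·603 + 6.95·653 + 42.59·713 = 72639.16.
Real growth = 72639.16/76779.60 − 1 = -0.0539.

-5.39%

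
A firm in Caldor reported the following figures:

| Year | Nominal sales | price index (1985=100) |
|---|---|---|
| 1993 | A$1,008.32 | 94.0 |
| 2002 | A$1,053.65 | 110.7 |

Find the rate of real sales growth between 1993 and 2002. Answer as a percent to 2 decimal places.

Deflate each year: 1993 → 1008.32/0.940 = 1072.68; 2002 → 1053.65/1.107 = 951.81.
So real sales changed by 951.81/1072.68 − 1 = -0.1127, i.e. -11.27%.

-11.27%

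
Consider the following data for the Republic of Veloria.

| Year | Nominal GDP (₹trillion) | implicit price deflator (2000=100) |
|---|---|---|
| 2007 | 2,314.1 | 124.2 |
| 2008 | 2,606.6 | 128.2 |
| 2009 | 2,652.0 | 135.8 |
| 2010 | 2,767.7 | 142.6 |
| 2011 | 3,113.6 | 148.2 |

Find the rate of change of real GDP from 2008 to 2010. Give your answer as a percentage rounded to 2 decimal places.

-4.54%

Real GDP 2008 = 2606.6/1.282 = 2033.23.
Real GDP 2010 = 2767.7/1.426 = 1940.88.
Change = 1940.88/2033.23 − 1 = -0.0454.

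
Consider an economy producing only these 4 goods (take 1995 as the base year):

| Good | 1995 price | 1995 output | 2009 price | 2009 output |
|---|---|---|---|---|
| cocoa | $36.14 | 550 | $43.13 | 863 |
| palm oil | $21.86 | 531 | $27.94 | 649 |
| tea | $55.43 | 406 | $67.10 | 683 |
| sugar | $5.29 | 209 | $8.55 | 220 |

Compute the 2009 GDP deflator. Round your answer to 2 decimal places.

122.12

Nominal GDP 2009 = 43.13·863 + 27.94·649 + 67.10·683 + 8.55·220 = 103064.55.
Real GDP 2009 (at 1995 prices) = 36.14·863 + 21.86·649 + 55.43·683 + 5.29·220 = 84398.45.
Deflator = Nominal/Real × 100 = 103064.55/84398.45 × 100 = 122.117.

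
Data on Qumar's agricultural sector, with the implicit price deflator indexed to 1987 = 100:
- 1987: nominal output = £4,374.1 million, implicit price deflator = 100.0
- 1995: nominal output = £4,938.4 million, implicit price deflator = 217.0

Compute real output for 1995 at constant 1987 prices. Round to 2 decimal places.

Real output = Nominal / (implicit price deflator/100) = 4938.4 / 2.170 = 2275.76.

£2,275.76 million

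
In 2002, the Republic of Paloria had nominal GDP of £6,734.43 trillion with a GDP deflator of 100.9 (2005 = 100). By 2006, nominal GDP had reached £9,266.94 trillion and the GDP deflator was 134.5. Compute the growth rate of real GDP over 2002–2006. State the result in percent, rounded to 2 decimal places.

Deflate each year: 2002 → 6734.43/1.009 = 6674.36; 2006 → 9266.94/1.345 = 6889.92.
So real GDP changed by 6889.92/6674.36 − 1 = 0.0323, i.e. 3.23%.

3.23%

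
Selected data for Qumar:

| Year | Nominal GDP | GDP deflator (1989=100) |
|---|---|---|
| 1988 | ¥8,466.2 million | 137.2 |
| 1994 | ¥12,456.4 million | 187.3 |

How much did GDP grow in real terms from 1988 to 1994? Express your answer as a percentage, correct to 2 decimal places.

7.78%

Deflate each year: 1988 → 8466.2/1.372 = 6170.70; 1994 → 12456.4/1.873 = 6650.51.
So real GDP changed by 6650.51/6170.70 − 1 = 0.0778, i.e. 7.78%.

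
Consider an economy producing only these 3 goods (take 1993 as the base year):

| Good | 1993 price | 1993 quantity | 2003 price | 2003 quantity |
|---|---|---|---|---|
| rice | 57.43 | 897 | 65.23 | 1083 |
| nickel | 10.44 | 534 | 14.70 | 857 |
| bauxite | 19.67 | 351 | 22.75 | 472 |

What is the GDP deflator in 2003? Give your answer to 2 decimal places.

Nominal GDP 2003 = 65.23·1083 + 14.70·857 + 22.75·472 = 93979.99.
Real GDP 2003 (at 1993 prices) = 57.43·1083 + 10.44·857 + 19.67·472 = 80428.01.
Deflator = Nominal/Real × 100 = 93979.99/80428.01 × 100 = 116.850.

116.85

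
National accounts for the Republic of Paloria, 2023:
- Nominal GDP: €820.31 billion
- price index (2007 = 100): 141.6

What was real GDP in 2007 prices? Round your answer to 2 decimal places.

Real GDP = Nominal / (price index/100) = 820.31 / 1.416 = 579.31.

€579.31 billion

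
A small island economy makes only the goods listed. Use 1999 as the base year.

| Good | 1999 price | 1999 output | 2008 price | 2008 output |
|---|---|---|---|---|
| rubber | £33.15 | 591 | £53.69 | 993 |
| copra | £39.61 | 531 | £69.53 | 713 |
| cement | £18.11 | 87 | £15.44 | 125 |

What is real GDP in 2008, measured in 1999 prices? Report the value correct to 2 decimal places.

Real GDP 2008 = Σ (p_1999 × q_2008) = 33.15·993 + 39.61·713 + 18.11·125 = 63423.63.

£63423.63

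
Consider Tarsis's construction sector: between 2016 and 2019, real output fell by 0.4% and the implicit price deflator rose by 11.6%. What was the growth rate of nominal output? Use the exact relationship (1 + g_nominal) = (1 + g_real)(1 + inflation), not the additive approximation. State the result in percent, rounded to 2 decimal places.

(1 + g_nom) = (1 + g_real)(1 + π) = 0.9960 × 1.1160 = 1.11154.

11.15%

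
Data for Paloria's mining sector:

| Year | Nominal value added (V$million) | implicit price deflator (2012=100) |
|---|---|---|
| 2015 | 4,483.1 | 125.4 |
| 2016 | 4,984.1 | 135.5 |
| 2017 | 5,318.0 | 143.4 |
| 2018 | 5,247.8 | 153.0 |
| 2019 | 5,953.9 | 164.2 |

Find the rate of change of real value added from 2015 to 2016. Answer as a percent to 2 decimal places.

Real value added 2015 = 4483.1/1.254 = 3575.04.
Real value added 2016 = 4984.1/1.355 = 3678.30.
Change = 3678.30/3575.04 − 1 = 0.0289.

2.89%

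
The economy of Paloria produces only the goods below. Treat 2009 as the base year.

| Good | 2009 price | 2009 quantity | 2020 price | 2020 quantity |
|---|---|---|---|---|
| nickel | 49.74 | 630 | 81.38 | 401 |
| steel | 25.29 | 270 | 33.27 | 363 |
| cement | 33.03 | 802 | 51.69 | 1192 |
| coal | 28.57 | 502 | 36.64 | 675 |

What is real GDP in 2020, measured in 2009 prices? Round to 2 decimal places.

Real GDP 2020 = Σ (p_2009 × q_2020) = 49.74·401 + 25.29·363 + 33.03·1192 + 28.57·675 = 87782.52.

87782.52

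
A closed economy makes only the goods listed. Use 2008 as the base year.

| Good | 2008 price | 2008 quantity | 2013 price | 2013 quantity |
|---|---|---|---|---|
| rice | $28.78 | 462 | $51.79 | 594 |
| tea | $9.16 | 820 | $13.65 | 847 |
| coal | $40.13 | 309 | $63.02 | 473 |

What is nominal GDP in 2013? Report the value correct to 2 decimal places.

Nominal GDP 2013 = Σ (p_2013 × q_2013) = 51.79·594 + 13.65·847 + 63.02·473 = 72133.27.

$72133.27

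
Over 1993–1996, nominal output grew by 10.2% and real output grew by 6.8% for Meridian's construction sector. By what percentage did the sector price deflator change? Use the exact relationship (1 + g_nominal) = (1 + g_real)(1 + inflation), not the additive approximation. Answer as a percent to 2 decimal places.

(1 + g_nom) = (1 + g_real)(1 + π), so π = 1.1020 / 1.0680 − 1 = 0.03184.

3.18%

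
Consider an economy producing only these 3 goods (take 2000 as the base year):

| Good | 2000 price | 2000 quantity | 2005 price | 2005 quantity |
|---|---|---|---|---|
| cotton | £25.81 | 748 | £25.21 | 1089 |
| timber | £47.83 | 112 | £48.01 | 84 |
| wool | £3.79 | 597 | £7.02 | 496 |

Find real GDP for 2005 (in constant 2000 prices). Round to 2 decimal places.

£34004.65

Real GDP 2005 = Σ (p_2000 × q_2005) = 25.81·1089 + 47.83·84 + 3.79·496 = 34004.65.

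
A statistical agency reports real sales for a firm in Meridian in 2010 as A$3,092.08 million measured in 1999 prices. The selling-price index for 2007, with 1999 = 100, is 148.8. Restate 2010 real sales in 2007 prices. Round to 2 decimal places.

Real sales in 2007 prices = Real sales in 1999 prices × (P_2007/P_1999) = 3092.08 × 1.488 = 4601.02.

A$4,601.02 million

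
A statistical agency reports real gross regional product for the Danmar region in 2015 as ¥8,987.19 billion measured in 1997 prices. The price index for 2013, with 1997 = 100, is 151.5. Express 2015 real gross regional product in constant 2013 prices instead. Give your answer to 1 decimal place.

¥13,615.6 billion

Real gross regional product in 2013 prices = Real gross regional product in 1997 prices × (P_2013/P_1997) = 8987.19 × 1.515 = 13615.59.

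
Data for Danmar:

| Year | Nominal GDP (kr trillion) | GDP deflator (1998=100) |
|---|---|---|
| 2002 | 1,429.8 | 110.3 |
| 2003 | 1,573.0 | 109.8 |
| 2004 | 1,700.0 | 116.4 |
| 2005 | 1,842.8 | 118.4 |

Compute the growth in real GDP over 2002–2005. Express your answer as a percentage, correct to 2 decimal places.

Real GDP 2002 = 1429.8/1.103 = 1296.28.
Real GDP 2005 = 1842.8/1.184 = 1556.42.
Change = 1556.42/1296.28 − 1 = 0.2007.

20.07%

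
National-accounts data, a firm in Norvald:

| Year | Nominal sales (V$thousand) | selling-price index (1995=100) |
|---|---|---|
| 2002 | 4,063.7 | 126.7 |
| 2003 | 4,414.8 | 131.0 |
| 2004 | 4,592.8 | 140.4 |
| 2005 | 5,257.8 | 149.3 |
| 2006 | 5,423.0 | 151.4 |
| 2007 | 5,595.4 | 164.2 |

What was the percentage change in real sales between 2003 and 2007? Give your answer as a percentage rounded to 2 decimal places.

Real sales 2003 = 4414.8/1.310 = 3370.08.
Real sales 2007 = 5595.4/1.642 = 3407.67.
Change = 3407.67/3370.08 − 1 = 0.0112.

1.12%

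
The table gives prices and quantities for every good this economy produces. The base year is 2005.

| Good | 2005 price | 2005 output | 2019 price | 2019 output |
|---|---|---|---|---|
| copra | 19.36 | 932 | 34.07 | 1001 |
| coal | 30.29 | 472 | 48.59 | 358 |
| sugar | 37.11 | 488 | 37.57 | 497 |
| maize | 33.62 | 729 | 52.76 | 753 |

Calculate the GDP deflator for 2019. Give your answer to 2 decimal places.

Nominal GDP 2019 = 34.07·1001 + 48.59·358 + 37.57·497 + 52.76·753 = 109899.86.
Real GDP 2019 (at 2005 prices) = 19.36·1001 + 30.29·358 + 37.11·497 + 33.62·753 = 73982.71.
Deflator = Nominal/Real × 100 = 109899.86/73982.71 × 100 = 148.548.

148.55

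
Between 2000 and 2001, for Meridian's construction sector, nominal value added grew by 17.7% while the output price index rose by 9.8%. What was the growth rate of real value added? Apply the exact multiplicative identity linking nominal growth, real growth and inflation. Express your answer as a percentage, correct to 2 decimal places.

(1 + g_nom) = (1 + g_real)(1 + π), so g_real = 1.1770 / 1.0980 − 1 = 0.07195.

7.19%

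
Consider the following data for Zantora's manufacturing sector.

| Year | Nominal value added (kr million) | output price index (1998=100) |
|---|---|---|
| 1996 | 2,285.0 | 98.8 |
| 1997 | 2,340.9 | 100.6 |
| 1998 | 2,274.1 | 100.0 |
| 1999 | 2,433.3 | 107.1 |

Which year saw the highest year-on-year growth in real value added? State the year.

1997

1997: real = 2340.9/1.006 = 2326.94; growth vs 1996 (2312.75) = 0.61%.
1998: real = 2274.1/1.000 = 2274.10; growth vs 1997 (2326.94) = -2.27%.
1999: real = 2433.3/1.071 = 2271.99; growth vs 1998 (2274.10) = -0.09%.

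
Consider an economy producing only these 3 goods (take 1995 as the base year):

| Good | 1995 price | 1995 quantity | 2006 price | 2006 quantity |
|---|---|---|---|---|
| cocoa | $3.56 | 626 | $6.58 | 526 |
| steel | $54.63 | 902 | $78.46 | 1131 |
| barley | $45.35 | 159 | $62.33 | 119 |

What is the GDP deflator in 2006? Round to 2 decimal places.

Nominal GDP 2006 = 6.58·526 + 78.46·1131 + 62.33·119 = 99616.61.
Real GDP 2006 (at 1995 prices) = 3.56·526 + 54.63·1131 + 45.35·119 = 69055.74.
Deflator = Nominal/Real × 100 = 99616.61/69055.74 × 100 = 144.255.

144.26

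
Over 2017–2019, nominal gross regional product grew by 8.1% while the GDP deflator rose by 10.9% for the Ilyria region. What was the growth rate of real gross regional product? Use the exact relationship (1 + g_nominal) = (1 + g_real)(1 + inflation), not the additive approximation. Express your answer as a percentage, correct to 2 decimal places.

(1 + g_nom) = (1 + g_real)(1 + π), so g_real = 1.0810 / 1.1090 − 1 = -0.02525.

-2.52%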